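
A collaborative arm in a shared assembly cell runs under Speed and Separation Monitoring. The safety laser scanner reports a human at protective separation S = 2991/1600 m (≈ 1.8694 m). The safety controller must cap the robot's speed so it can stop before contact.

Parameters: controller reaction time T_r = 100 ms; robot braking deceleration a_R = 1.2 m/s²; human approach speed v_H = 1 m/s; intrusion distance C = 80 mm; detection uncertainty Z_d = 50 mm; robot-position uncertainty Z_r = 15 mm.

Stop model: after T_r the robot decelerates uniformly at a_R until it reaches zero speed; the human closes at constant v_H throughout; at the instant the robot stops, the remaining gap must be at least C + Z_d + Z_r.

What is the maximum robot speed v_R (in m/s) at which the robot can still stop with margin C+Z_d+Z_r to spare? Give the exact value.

v_R_max = 23/20 m/s = 1.1500 m/s

quadratic (5/12)·v² + (14/15)·v + (-2599/1600) = 0
  disc = (14/15)² − 4·(5/12)·(-2599/1600) = 51529/14400 ; √disc = 227/120
  v_R = (−(14/15) + 227/120) / (2·(5/12)) = 23/20 m/s
check:
stop time T_s = (23/20)/(6/5) = 0.9583 s
robot covers v_R·T_r = 1.1500·0.1000 = 0.1150 m before braking
robot covers 1.1500·0.9583 − ½·1.2000·0.9583² = 0.5510 m while stopping
human closes 1.0000·1.0583 = 1.0583 m
C+Z_d+Z_r = 0.0800+0.0500+0.0150 = 0.1450 m
sum ≈ 0.1150+0.5510+1.0583+0.1450 ≈ 1.8694 m = S ✓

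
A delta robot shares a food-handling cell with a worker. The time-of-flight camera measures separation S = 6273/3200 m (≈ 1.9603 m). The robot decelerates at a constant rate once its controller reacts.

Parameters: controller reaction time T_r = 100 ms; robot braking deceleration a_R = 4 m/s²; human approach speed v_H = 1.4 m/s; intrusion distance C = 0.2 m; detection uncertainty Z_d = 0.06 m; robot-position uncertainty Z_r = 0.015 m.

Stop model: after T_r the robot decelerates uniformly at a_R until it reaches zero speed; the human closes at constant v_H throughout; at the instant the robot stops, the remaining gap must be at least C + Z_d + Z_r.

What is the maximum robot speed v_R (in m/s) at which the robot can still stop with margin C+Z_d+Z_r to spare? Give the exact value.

collect terms ⇒ (1/8)·v_R² + (9/20)·v_R + (-989/640) = 0
  disc = (9/20)² − 4·(1/8)·(-989/640) = 6241/6400 ; √disc = 79/80
  v_R = (−(9/20) + 79/80) / (2·(1/8)) = 43/20 m/s
check:
stop time T_s = (43/20)/4 = 0.5375 s
robot in T_r: 2.1500·0.1000 = 0.2150 m
robot under decel: 2.1500²/(2·4.0000) = 0.5778 m
human closes 1.4000·0.6375 = 0.8925 m
residual clearance needed = 0.2000+0.0600+0.0150 = 0.2750 m
sum ≈ 0.2150+0.5778+0.8925+0.2750 ≈ 1.9603 m = S ✓

v_R_max = 43/20 m/s = 2.1500 m/s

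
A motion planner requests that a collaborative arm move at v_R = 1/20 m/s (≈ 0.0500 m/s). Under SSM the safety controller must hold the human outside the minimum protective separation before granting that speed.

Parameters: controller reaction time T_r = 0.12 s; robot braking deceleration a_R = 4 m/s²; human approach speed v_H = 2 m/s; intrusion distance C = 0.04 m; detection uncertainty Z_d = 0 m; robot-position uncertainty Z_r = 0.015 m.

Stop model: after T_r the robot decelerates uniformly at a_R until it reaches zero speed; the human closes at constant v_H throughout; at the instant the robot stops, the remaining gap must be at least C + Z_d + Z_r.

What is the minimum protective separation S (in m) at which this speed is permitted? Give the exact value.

S_min = 5221/16000 m = 0.3263 m

T_s = v_R/a_R = (1/20)/4 = 0.0125 s
robot in T_r: 0.0500·0.1200 = 0.0060 m
braking distance = 0.0500²/(2·4.0000) = 0.0003 m
person approaches 2.0000·(0.1200+0.0125) = 0.2650 m
residual clearance needed = 0.0400+0.0000+0.0150 = 0.0550 m
S_min ≈ 0.0060+0.0003+0.2650+0.0550  ⇒  S_min = 5221/16000 m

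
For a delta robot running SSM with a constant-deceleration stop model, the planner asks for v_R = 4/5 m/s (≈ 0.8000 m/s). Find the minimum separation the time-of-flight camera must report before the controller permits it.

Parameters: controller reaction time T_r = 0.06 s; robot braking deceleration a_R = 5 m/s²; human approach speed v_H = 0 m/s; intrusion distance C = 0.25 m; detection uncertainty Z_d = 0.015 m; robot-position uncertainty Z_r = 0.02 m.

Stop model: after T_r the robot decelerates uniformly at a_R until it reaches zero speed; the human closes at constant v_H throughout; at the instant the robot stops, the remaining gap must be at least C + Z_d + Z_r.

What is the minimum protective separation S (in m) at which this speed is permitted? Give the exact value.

braking lasts T_s = (4/5)/5 = 0.1600 s
robot covers v_R·T_r = 0.8000·0.0600 = 0.0480 m before braking
robot covers 0.8000·0.1600 − ½·5.0000·0.1600² = 0.0640 m while stopping
human over T_r+T_s: 0.0000·(0.0600+0.1600) = 0.0000 m
residual clearance needed = 0.2500+0.0150+0.0200 = 0.2850 m
S_min ≈ 0.0480+0.0640+0.0000+0.2850  ⇒  S_min = 397/1000 m

S_min = 397/1000 m = 0.3970 m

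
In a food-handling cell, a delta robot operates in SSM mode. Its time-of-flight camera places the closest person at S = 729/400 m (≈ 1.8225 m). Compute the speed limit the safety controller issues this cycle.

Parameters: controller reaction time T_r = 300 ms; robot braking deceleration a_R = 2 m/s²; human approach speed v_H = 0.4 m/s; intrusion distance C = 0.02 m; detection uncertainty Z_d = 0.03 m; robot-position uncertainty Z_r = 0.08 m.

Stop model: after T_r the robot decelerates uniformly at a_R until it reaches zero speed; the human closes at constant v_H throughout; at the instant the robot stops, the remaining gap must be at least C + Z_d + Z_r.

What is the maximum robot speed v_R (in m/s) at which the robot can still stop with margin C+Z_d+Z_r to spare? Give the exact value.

at the boundary: (1/4)·v² + (1/2)·v + (-629/400) = 0
  disc = (1/2)² − 4·(1/4)·(-629/400) = 729/400 ; √disc = 27/20
  v_R = (−(1/2) + 27/20) / (2·(1/4)) = 17/10 m/s
check:
stop time T_s = (17/10)/2 = 0.8500 s
robot in T_r: 1.7000·0.3000 = 0.5100 m
robot covers 1.7000·0.8500 − ½·2.0000·0.8500² = 0.7225 m while stopping
human closes 0.4000·1.1500 = 0.4600 m
C+Z_d+Z_r = 0.0200+0.0300+0.0800 = 0.1300 m
sum ≈ 0.5100+0.7225+0.4600+0.1300 ≈ 1.8225 m = S ✓

v_R_max = 17/10 m/s = 1.7000 m/s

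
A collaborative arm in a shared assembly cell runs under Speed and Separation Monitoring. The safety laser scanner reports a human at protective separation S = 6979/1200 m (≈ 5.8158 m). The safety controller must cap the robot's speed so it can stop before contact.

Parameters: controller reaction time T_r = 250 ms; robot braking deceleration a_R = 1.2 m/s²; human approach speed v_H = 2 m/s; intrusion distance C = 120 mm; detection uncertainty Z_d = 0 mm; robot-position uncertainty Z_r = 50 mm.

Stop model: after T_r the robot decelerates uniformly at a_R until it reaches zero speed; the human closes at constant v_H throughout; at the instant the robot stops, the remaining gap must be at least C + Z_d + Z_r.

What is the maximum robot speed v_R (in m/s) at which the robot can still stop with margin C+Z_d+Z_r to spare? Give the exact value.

v_R_max = 19/10 m/s = 1.9000 m/s

collect terms ⇒ (5/12)·v_R² + (23/12)·v_R + (-247/48) = 0
  disc = (23/12)² − 4·(5/12)·(-247/48) = 49/4 ; √disc = 7/2
  v_R = (−(23/12) + 7/2) / (2·(5/12)) = 19/10 m/s
check:
stop time T_s = (19/10)/(6/5) = 1.5833 s
reaction-phase robot travel = 1.9000·0.2500 = 0.4750 m
robot under decel: 1.9000²/(2·1.2000) = 1.5042 m
human closes 2.0000·1.8333 = 3.6667 m
C+Z_d+Z_r = 0.1200+0.0000+0.0500 = 0.1700 m
sum ≈ 0.4750+1.5042+3.6667+0.1700 ≈ 5.8158 m = S ✓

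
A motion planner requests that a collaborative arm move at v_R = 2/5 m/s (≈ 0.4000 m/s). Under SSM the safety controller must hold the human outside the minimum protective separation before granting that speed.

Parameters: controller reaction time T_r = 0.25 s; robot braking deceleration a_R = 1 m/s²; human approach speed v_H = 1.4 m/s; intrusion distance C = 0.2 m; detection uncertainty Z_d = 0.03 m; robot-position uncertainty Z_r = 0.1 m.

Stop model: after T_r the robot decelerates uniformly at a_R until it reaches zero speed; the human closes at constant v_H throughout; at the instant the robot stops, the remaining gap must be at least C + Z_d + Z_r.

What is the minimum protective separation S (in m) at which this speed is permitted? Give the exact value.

braking lasts T_s = (2/5)/1 = 0.4000 s
robot in T_r: 0.4000·0.2500 = 0.1000 m
robot covers 0.4000·0.4000 − ½·1.0000·0.4000² = 0.0800 m while stopping
human closes 1.4000·0.6500 = 0.9100 m
C+Z_d+Z_r = 0.2000+0.0300+0.1000 = 0.3300 m
S_min ≈ 0.1000+0.0800+0.9100+0.3300  ⇒  S_min = 71/50 m

S_min = 71/50 m = 1.4200 m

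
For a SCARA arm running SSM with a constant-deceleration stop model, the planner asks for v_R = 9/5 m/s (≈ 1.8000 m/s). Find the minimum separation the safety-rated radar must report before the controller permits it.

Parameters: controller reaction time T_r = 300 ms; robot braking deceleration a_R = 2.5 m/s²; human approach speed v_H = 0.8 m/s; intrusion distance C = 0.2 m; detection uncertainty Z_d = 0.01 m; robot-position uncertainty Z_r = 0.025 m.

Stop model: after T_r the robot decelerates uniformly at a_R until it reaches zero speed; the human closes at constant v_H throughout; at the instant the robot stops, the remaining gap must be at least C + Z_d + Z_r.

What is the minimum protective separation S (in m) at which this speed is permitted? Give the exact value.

S_min = 2239/1000 m = 2.2390 m

braking lasts T_s = (9/5)/(5/2) = 0.7200 s
robot covers v_R·T_r = 1.8000·0.3000 = 0.5400 m before braking
braking distance = 1.8000²/(2·2.5000) = 0.6480 m
human over T_r+T_s: 0.8000·(0.3000+0.7200) = 0.8160 m
residual clearance needed = 0.2000+0.0100+0.0250 = 0.2350 m
S_min ≈ 0.5400+0.6480+0.8160+0.2350  ⇒  S_min = 2239/1000 m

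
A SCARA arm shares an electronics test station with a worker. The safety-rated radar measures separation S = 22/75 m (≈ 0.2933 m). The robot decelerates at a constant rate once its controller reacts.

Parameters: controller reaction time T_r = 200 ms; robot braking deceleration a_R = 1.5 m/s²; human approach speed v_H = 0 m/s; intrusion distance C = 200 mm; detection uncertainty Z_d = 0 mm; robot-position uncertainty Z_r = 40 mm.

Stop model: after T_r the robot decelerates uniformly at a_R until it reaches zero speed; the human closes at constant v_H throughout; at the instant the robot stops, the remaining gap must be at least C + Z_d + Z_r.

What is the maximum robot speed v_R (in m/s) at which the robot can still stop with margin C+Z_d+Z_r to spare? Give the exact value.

v_R_max = 1/5 m/s = 0.2000 m/s

quadratic (1/3)·v² + (1/5)·v + (-4/75) = 0
  disc = (1/5)² − 4·(1/3)·(-4/75) = 1/9 ; √disc = 1/3
  v_R = (−(1/5) + 1/3) / (2·(1/3)) = 1/5 m/s
check:
braking lasts T_s = (1/5)/(3/2) = 0.1333 s
robot covers v_R·T_r = 0.2000·0.2000 = 0.0400 m before braking
braking distance = 0.2000²/(2·1.5000) = 0.0133 m
human over T_r+T_s: 0.0000·(0.2000+0.1333) = 0.0000 m
C+Z_d+Z_r = 0.2000+0.0000+0.0400 = 0.2400 m
sum ≈ 0.0400+0.0133+0.0000+0.2400 ≈ 0.2933 m = S ✓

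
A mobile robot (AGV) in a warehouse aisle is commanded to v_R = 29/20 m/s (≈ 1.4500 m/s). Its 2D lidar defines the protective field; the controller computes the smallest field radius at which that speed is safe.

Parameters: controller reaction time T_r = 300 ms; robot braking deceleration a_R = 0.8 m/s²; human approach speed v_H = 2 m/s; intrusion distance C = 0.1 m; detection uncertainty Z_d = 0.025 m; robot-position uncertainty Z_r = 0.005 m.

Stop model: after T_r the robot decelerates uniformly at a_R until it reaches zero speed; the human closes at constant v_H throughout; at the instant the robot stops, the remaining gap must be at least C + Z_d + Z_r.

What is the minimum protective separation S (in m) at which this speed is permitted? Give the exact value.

T_s = v_R/a_R = (29/20)/(4/5) = 1.8125 s
robot in T_r: 1.4500·0.3000 = 0.4350 m
robot covers 1.4500·1.8125 − ½·0.8000·1.8125² = 1.3141 m while stopping
human closes 2.0000·2.1125 = 4.2250 m
C+Z_d+Z_r = 0.1000+0.0250+0.0050 = 0.1300 m
S_min ≈ 0.4350+1.3141+4.2250+0.1300  ⇒  S_min = 19533/3200 m

S_min = 19533/3200 m = 6.1041 m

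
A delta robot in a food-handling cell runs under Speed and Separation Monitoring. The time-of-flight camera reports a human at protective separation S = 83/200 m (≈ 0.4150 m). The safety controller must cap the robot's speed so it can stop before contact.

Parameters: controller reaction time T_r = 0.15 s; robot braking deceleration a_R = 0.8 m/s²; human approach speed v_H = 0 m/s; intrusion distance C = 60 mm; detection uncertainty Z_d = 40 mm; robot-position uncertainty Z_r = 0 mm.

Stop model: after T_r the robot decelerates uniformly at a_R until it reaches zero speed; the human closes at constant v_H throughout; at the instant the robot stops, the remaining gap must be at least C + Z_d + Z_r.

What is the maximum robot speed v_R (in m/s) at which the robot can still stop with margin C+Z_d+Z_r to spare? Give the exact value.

at the boundary: (5/8)·v² + (3/20)·v + (-63/200) = 0
  disc = (3/20)² − 4·(5/8)·(-63/200) = 81/100 ; √disc = 9/10
  v_R = (−(3/20) + 9/10) / (2·(5/8)) = 3/5 m/s
check:
T_s = v_R/a_R = (3/5)/(4/5) = 0.7500 s
robot covers v_R·T_r = 0.6000·0.1500 = 0.0900 m before braking
robot under decel: 0.6000²/(2·0.8000) = 0.2250 m
person approaches 0.0000·(0.1500+0.7500) = 0.0000 m
residual clearance needed = 0.0600+0.0400+0.0000 = 0.1000 m
sum ≈ 0.0900+0.2250+0.0000+0.1000 ≈ 0.4150 m = S ✓

v_R_max = 3/5 m/s = 0.6000 m/s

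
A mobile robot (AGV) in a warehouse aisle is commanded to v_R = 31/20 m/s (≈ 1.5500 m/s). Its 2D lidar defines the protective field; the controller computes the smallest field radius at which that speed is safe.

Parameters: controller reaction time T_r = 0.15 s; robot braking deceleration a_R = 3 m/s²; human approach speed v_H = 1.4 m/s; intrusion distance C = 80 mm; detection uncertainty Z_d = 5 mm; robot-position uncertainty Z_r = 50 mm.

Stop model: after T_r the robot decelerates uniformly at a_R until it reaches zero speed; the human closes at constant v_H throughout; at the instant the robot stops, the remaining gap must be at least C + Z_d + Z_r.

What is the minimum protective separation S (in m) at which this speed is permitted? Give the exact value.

braking lasts T_s = (31/20)/3 = 0.5167 s
robot in T_r: 1.5500·0.1500 = 0.2325 m
robot under decel: 1.5500²/(2·3.0000) = 0.4004 m
human closes 1.4000·0.6667 = 0.9333 m
residual clearance needed = 0.0800+0.0050+0.0500 = 0.1350 m
S_min ≈ 0.2325+0.4004+0.9333+0.1350  ⇒  S_min = 1361/800 m

S_min = 1361/800 m = 1.7012 m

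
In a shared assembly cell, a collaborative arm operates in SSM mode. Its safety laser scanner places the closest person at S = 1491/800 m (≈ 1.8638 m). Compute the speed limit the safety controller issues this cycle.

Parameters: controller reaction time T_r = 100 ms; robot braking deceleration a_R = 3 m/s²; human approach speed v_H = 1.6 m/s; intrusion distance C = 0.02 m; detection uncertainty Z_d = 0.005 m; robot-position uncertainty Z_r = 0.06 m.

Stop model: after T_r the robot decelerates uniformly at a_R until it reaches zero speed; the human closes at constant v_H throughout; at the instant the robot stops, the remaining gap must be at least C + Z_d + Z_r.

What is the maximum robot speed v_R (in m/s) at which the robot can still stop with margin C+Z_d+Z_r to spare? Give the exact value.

v_R_max = 7/4 m/s = 1.7500 m/s

collect terms ⇒ (1/6)·v_R² + (19/30)·v_R + (-259/160) = 0
  disc = (19/30)² − 4·(1/6)·(-259/160) = 5329/3600 ; √disc = 73/60
  v_R = (−(19/30) + 73/60) / (2·(1/6)) = 7/4 m/s
check:
T_s = v_R/a_R = (7/4)/3 = 0.5833 s
reaction-phase robot travel = 1.7500·0.1000 = 0.1750 m
robot covers 1.7500·0.5833 − ½·3.0000·0.5833² = 0.5104 m while stopping
person approaches 1.6000·(0.1000+0.5833) = 1.0933 m
residual clearance needed = 0.0200+0.0050+0.0600 = 0.0850 m
sum ≈ 0.1750+0.5104+1.0933+0.0850 ≈ 1.8638 m = S ✓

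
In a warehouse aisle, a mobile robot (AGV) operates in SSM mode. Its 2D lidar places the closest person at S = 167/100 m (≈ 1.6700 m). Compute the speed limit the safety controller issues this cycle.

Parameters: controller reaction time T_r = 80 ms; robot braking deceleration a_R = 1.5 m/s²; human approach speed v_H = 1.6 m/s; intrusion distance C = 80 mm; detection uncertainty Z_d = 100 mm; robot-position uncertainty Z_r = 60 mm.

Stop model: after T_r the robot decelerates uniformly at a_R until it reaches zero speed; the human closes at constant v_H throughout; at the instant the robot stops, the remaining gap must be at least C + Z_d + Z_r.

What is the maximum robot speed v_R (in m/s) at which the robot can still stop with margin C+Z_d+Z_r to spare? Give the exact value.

at the boundary: (1/3)·v² + (86/75)·v + (-651/500) = 0
  disc = (86/75)² − 4·(1/3)·(-651/500) = 17161/5625 ; √disc = 131/75
  v_R = (−(86/75) + 131/75) / (2·(1/3)) = 9/10 m/s
check:
stop time T_s = (9/10)/(3/2) = 0.6000 s
reaction-phase robot travel = 0.9000·0.0800 = 0.0720 m
robot under decel: 0.9000²/(2·1.5000) = 0.2700 m
human closes 1.6000·0.6800 = 1.0880 m
residual clearance needed = 0.0800+0.1000+0.0600 = 0.2400 m
sum ≈ 0.0720+0.2700+1.0880+0.2400 ≈ 1.6700 m = S ✓

v_R_max = 9/10 m/s = 0.9000 m/s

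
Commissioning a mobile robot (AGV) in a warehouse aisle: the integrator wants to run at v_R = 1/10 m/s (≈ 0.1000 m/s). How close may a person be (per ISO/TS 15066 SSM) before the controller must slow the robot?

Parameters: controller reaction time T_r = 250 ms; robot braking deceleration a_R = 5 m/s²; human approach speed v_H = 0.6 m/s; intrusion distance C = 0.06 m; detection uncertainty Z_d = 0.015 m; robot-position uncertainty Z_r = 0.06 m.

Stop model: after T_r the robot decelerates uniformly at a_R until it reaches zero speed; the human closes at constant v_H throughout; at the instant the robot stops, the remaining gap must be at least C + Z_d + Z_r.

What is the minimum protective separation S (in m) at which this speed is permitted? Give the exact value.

T_s = v_R/a_R = (1/10)/5 = 0.0200 s
reaction-phase robot travel = 0.1000·0.2500 = 0.0250 m
braking distance = 0.1000²/(2·5.0000) = 0.0010 m
person approaches 0.6000·(0.2500+0.0200) = 0.1620 m
C+Z_d+Z_r = 0.0600+0.0150+0.0600 = 0.1350 m
S_min ≈ 0.0250+0.0010+0.1620+0.1350  ⇒  S_min = 323/1000 m

S_min = 323/1000 m = 0.3230 m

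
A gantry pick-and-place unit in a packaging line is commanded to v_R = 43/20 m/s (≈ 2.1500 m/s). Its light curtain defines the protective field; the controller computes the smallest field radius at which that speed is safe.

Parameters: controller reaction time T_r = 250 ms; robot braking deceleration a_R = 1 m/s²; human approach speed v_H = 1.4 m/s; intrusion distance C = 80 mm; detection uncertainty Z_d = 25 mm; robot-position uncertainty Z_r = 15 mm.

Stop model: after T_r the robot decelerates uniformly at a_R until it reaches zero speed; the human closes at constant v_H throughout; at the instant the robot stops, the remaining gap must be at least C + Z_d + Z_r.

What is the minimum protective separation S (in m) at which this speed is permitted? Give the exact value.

T_s = v_R/a_R = (43/20)/1 = 2.1500 s
robot in T_r: 2.1500·0.2500 = 0.5375 m
braking distance = 2.1500²/(2·1.0000) = 2.3112 m
person approaches 1.4000·(0.2500+2.1500) = 3.3600 m
C+Z_d+Z_r = 0.0800+0.0250+0.0150 = 0.1200 m
S_min ≈ 0.5375+2.3112+3.3600+0.1200  ⇒  S_min = 5063/800 m

S_min = 5063/800 m = 6.3288 m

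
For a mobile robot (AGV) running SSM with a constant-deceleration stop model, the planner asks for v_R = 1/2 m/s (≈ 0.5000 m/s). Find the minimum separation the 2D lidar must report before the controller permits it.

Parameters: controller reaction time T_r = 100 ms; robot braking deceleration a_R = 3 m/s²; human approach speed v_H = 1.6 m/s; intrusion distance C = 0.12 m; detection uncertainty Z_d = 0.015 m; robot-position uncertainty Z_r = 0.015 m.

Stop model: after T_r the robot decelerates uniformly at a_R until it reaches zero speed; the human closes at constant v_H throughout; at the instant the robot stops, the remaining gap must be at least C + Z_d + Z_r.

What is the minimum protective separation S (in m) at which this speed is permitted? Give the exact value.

T_s = v_R/a_R = (1/2)/3 = 0.1667 s
robot covers v_R·T_r = 0.5000·0.1000 = 0.0500 m before braking
robot under decel: 0.5000²/(2·3.0000) = 0.0417 m
human closes 1.6000·0.2667 = 0.4267 m
C+Z_d+Z_r = 0.1200+0.0150+0.0150 = 0.1500 m
S_min ≈ 0.0500+0.0417+0.4267+0.1500  ⇒  S_min = 401/600 m

S_min = 401/600 m = 0.6683 m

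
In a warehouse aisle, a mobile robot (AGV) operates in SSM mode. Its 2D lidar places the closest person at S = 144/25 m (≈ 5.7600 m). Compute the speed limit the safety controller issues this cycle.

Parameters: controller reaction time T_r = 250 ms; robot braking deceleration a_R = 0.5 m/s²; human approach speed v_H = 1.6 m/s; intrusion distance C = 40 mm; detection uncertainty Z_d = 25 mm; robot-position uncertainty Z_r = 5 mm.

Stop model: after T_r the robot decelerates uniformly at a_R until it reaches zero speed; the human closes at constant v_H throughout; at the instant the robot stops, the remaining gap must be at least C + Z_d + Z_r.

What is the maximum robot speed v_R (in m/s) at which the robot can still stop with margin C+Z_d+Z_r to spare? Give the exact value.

v_R_max = 23/20 m/s = 1.1500 m/s

at the boundary: (1)·v² + (69/20)·v + (-529/100) = 0
  disc = (69/20)² − 4·(1)·(-529/100) = 529/16 ; √disc = 23/4
  v_R = (−(69/20) + 23/4) / (2·(1)) = 23/20 m/s
check:
stop time T_s = (23/20)/(1/2) = 2.3000 s
reaction-phase robot travel = 1.1500·0.2500 = 0.2875 m
robot under decel: 1.1500²/(2·0.5000) = 1.3225 m
human closes 1.6000·2.5500 = 4.0800 m
margins: 0.0400+0.0250+0.0050 = 0.0700 m
sum ≈ 0.2875+1.3225+4.0800+0.0700 ≈ 5.7600 m = S ✓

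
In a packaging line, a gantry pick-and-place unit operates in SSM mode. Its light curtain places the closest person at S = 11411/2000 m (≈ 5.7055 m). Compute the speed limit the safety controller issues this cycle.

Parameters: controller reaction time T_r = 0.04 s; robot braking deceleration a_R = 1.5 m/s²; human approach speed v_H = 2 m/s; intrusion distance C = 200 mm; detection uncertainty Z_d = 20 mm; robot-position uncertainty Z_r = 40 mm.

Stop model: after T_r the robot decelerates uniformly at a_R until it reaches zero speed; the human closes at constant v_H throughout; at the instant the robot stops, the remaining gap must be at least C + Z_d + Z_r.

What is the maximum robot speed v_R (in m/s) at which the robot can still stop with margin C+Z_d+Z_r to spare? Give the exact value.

quadratic (1/3)·v² + (103/75)·v + (-10731/2000) = 0
  disc = (103/75)² − 4·(1/3)·(-10731/2000) = 203401/22500 ; √disc = 451/150
  v_R = (−(103/75) + 451/150) / (2·(1/3)) = 49/20 m/s
check:
braking lasts T_s = (49/20)/(3/2) = 1.6333 s
robot covers v_R·T_r = 2.4500·0.0400 = 0.0980 m before braking
robot covers 2.4500·1.6333 − ½·1.5000·1.6333² = 2.0008 m while stopping
human over T_r+T_s: 2.0000·(0.0400+1.6333) = 3.3467 m
margins: 0.2000+0.0200+0.0400 = 0.2600 m
sum ≈ 0.0980+2.0008+3.3467+0.2600 ≈ 5.7055 m = S ✓

v_R_max = 49/20 m/s = 2.4500 m/s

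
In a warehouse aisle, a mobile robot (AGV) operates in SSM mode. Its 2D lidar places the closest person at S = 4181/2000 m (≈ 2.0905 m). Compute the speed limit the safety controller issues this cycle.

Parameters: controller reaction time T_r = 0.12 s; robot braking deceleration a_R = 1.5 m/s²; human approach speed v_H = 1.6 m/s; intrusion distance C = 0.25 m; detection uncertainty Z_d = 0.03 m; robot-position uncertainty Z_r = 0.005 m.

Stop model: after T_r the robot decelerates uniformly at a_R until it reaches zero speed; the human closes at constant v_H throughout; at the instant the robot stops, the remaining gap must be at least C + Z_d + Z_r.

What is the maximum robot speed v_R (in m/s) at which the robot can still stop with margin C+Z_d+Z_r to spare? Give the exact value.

at the boundary: (1/3)·v² + (89/75)·v + (-3227/2000) = 0
  disc = (89/75)² − 4·(1/3)·(-3227/2000) = 80089/22500 ; √disc = 283/150
  v_R = (−(89/75) + 283/150) / (2·(1/3)) = 21/20 m/s
check:
T_s = v_R/a_R = (21/20)/(3/2) = 0.7000 s
robot in T_r: 1.0500·0.1200 = 0.1260 m
braking distance = 1.0500²/(2·1.5000) = 0.3675 m
human over T_r+T_s: 1.6000·(0.1200+0.7000) = 1.3120 m
residual clearance needed = 0.2500+0.0300+0.0050 = 0.2850 m
sum ≈ 0.1260+0.3675+1.3120+0.2850 ≈ 2.0905 m = S ✓

v_R_max = 21/20 m/s = 1.0500 m/s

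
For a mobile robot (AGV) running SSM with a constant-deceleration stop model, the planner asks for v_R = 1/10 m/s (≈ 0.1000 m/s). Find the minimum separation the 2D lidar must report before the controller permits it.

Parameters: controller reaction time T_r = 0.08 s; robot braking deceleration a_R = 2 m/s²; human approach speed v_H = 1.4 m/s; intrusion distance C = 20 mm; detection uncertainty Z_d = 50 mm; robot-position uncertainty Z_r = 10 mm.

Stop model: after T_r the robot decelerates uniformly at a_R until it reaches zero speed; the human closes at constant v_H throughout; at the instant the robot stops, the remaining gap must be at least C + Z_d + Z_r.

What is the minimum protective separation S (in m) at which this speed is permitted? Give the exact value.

S_min = 109/400 m = 0.2725 m

braking lasts T_s = (1/10)/2 = 0.0500 s
reaction-phase robot travel = 0.1000·0.0800 = 0.0080 m
robot covers 0.1000·0.0500 − ½·2.0000·0.0500² = 0.0025 m while stopping
person approaches 1.4000·(0.0800+0.0500) = 0.1820 m
residual clearance needed = 0.0200+0.0500+0.0100 = 0.0800 m
S_min ≈ 0.0080+0.0025+0.1820+0.0800  ⇒  S_min = 109/400 m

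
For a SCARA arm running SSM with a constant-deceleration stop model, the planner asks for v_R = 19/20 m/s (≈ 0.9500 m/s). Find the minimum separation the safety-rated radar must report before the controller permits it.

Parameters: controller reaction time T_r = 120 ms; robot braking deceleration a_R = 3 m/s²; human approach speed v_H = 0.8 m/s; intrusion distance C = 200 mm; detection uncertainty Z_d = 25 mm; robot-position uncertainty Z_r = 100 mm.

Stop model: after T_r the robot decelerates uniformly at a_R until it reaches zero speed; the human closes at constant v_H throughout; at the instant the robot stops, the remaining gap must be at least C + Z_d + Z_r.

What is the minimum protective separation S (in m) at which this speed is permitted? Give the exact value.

S_min = 751/800 m = 0.9387 m

T_s = v_R/a_R = (19/20)/3 = 0.3167 s
reaction-phase robot travel = 0.9500·0.1200 = 0.1140 m
robot covers 0.9500·0.3167 − ½·3.0000·0.3167² = 0.1504 m while stopping
human closes 0.8000·0.4367 = 0.3493 m
margins: 0.2000+0.0250+0.1000 = 0.3250 m
S_min ≈ 0.1140+0.1504+0.3493+0.3250  ⇒  S_min = 751/800 m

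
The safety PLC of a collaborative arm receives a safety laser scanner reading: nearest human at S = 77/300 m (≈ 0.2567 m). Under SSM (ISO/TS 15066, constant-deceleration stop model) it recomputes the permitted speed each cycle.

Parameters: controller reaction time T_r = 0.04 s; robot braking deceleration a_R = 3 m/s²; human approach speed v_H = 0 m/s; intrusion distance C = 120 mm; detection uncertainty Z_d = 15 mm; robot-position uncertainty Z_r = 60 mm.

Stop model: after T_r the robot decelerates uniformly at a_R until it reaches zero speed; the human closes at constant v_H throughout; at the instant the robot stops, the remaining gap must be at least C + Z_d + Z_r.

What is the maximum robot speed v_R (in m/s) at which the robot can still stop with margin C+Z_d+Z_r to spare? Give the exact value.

v_R_max = 1/2 m/s = 0.5000 m/s

collect terms ⇒ (1/6)·v_R² + (1/25)·v_R + (-37/600) = 0
  disc = (1/25)² − 4·(1/6)·(-37/600) = 961/22500 ; √disc = 31/150
  v_R = (−(1/25) + 31/150) / (2·(1/6)) = 1/2 m/s
check:
stop time T_s = (1/2)/3 = 0.1667 s
robot covers v_R·T_r = 0.5000·0.0400 = 0.0200 m before braking
robot covers 0.5000·0.1667 − ½·3.0000·0.1667² = 0.0417 m while stopping
human over T_r+T_s: 0.0000·(0.0400+0.1667) = 0.0000 m
C+Z_d+Z_r = 0.1200+0.0150+0.0600 = 0.1950 m
sum ≈ 0.0200+0.0417+0.0000+0.1950 ≈ 0.2567 m = S ✓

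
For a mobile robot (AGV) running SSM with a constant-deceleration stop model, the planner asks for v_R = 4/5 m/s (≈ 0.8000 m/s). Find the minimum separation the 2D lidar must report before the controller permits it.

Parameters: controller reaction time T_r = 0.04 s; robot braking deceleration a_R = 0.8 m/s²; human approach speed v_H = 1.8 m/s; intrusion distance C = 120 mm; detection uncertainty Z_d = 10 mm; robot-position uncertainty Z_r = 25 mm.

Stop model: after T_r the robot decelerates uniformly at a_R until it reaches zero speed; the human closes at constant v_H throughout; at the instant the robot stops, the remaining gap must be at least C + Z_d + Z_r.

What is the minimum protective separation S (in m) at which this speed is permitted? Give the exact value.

braking lasts T_s = (4/5)/(4/5) = 1.0000 s
robot covers v_R·T_r = 0.8000·0.0400 = 0.0320 m before braking
robot covers 0.8000·1.0000 − ½·0.8000·1.0000² = 0.4000 m while stopping
human over T_r+T_s: 1.8000·(0.0400+1.0000) = 1.8720 m
C+Z_d+Z_r = 0.1200+0.0100+0.0250 = 0.1550 m
S_min ≈ 0.0320+0.4000+1.8720+0.1550  ⇒  S_min = 2459/1000 m

S_min = 2459/1000 m = 2.4590 m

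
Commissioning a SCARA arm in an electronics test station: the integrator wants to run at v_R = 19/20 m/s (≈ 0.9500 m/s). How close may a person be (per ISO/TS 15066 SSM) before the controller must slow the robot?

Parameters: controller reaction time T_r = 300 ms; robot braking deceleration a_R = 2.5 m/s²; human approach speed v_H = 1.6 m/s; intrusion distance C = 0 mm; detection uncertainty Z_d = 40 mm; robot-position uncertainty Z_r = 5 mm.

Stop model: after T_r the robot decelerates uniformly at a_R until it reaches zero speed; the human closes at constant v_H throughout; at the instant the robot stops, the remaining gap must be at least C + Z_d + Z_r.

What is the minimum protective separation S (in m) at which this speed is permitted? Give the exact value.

S_min = 3197/2000 m = 1.5985 m

braking lasts T_s = (19/20)/(5/2) = 0.3800 s
robot covers v_R·T_r = 0.9500·0.3000 = 0.2850 m before braking
robot covers 0.9500·0.3800 − ½·2.5000·0.3800² = 0.1805 m while stopping
human closes 1.6000·0.6800 = 1.0880 m
C+Z_d+Z_r = 0.0000+0.0400+0.0050 = 0.0450 m
S_min ≈ 0.2850+0.1805+1.0880+0.0450  ⇒  S_min = 3197/2000 m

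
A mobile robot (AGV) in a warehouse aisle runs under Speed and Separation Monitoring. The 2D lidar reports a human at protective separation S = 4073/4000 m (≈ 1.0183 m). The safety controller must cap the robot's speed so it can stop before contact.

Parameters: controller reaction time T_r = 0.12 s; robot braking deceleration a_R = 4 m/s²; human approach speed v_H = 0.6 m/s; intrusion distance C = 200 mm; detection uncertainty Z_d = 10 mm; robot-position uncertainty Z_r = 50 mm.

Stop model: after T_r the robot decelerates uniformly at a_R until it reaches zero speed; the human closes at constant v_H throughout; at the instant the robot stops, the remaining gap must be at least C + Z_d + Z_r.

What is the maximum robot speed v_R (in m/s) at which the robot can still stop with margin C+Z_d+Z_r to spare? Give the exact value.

v_R_max = 3/2 m/s = 1.5000 m/s

collect terms ⇒ (1/8)·v_R² + (27/100)·v_R + (-549/800) = 0
  disc = (27/100)² − 4·(1/8)·(-549/800) = 16641/40000 ; √disc = 129/200
  v_R = (−(27/100) + 129/200) / (2·(1/8)) = 3/2 m/s
check:
T_s = v_R/a_R = (3/2)/4 = 0.3750 s
reaction-phase robot travel = 1.5000·0.1200 = 0.1800 m
braking distance = 1.5000²/(2·4.0000) = 0.2812 m
human over T_r+T_s: 0.6000·(0.1200+0.3750) = 0.2970 m
margins: 0.2000+0.0100+0.0500 = 0.2600 m
sum ≈ 0.1800+0.2812+0.2970+0.2600 ≈ 1.0183 m = S ✓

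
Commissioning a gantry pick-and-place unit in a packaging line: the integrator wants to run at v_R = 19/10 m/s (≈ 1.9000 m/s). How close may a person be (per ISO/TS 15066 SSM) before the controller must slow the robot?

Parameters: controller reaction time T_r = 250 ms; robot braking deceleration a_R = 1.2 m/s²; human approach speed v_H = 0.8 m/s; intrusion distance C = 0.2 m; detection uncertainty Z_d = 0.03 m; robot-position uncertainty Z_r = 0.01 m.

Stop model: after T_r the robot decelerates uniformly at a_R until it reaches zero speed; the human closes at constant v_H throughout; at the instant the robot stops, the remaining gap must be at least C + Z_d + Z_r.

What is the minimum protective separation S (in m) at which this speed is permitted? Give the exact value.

S_min = 4423/1200 m = 3.6858 m

stop time T_s = (19/10)/(6/5) = 1.5833 s
robot covers v_R·T_r = 1.9000·0.2500 = 0.4750 m before braking
robot covers 1.9000·1.5833 − ½·1.2000·1.5833² = 1.5042 m while stopping
human closes 0.8000·1.8333 = 1.4667 m
residual clearance needed = 0.2000+0.0300+0.0100 = 0.2400 m
S_min ≈ 0.4750+1.5042+1.4667+0.2400  ⇒  S_min = 4423/1200 m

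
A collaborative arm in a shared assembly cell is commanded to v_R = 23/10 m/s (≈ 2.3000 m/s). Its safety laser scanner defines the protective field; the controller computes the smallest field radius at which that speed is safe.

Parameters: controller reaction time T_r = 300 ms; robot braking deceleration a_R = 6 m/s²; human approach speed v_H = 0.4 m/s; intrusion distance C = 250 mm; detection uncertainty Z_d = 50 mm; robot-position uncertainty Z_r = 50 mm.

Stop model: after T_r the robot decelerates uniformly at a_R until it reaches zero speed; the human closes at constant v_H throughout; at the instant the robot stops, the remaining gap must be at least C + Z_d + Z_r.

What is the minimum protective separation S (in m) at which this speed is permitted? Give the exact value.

stop time T_s = (23/10)/6 = 0.3833 s
reaction-phase robot travel = 2.3000·0.3000 = 0.6900 m
braking distance = 2.3000²/(2·6.0000) = 0.4408 m
human over T_r+T_s: 0.4000·(0.3000+0.3833) = 0.2733 m
C+Z_d+Z_r = 0.2500+0.0500+0.0500 = 0.3500 m
S_min ≈ 0.6900+0.4408+0.2733+0.3500  ⇒  S_min = 421/240 m

S_min = 421/240 m = 1.7542 m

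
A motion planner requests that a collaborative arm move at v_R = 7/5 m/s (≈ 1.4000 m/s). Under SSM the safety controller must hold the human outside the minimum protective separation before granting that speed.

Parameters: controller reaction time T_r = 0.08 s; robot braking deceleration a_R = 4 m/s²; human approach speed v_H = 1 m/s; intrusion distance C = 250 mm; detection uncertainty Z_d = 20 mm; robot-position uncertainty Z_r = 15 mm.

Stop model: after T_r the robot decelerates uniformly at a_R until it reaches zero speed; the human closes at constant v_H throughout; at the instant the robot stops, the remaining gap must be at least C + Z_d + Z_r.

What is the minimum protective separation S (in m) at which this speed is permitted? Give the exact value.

stop time T_s = (7/5)/4 = 0.3500 s
robot covers v_R·T_r = 1.4000·0.0800 = 0.1120 m before braking
robot covers 1.4000·0.3500 − ½·4.0000·0.3500² = 0.2450 m while stopping
person approaches 1.0000·(0.0800+0.3500) = 0.4300 m
residual clearance needed = 0.2500+0.0200+0.0150 = 0.2850 m
S_min ≈ 0.1120+0.2450+0.4300+0.2850  ⇒  S_min = 134/125 m

S_min = 134/125 m = 1.0720 m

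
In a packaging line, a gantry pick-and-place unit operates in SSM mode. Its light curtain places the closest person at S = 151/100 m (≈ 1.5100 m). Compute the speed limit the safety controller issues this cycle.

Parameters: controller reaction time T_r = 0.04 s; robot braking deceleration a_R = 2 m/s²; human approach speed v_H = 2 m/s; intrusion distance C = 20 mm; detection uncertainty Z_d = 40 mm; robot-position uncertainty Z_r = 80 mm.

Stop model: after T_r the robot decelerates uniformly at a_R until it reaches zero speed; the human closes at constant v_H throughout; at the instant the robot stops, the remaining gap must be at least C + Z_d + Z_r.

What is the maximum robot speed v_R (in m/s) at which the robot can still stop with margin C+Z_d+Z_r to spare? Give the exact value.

v_R_max = 1 m/s = 1.0000 m/s

quadratic (1/4)·v² + (26/25)·v + (-129/100) = 0
  disc = (26/25)² − 4·(1/4)·(-129/100) = 5929/2500 ; √disc = 77/50
  v_R = (−(26/25) + 77/50) / (2·(1/4)) = 1 m/s
check:
T_s = v_R/a_R = 1/2 = 0.5000 s
reaction-phase robot travel = 1.0000·0.0400 = 0.0400 m
robot under decel: 1.0000²/(2·2.0000) = 0.2500 m
person approaches 2.0000·(0.0400+0.5000) = 1.0800 m
residual clearance needed = 0.0200+0.0400+0.0800 = 0.1400 m
sum ≈ 0.0400+0.2500+1.0800+0.1400 ≈ 1.5100 m = S ✓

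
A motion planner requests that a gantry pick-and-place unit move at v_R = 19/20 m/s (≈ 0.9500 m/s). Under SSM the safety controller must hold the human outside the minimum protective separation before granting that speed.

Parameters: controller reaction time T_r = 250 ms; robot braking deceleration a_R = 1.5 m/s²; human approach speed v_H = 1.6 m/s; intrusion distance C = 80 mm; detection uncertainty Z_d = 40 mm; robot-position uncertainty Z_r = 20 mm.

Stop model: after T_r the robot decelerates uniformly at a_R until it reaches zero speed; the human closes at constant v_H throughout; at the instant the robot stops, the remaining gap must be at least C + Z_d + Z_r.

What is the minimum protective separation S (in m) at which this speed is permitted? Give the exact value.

S_min = 251/120 m = 2.0917 m

stop time T_s = (19/20)/(3/2) = 0.6333 s
reaction-phase robot travel = 0.9500·0.2500 = 0.2375 m
robot covers 0.9500·0.6333 − ½·1.5000·0.6333² = 0.3008 m while stopping
human closes 1.6000·0.8833 = 1.4133 m
residual clearance needed = 0.0800+0.0400+0.0200 = 0.1400 m
S_min ≈ 0.2375+0.3008+1.4133+0.1400  ⇒  S_min = 251/120 m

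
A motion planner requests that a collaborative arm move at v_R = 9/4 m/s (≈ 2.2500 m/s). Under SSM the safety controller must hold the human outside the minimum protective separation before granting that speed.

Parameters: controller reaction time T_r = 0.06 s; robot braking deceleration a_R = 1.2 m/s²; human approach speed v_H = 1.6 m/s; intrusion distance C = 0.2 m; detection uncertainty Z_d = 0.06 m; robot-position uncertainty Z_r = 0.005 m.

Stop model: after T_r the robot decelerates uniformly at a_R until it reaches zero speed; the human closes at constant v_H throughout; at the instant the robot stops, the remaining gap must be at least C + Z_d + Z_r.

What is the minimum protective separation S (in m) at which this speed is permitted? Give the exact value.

braking lasts T_s = (9/4)/(6/5) = 1.8750 s
robot covers v_R·T_r = 2.2500·0.0600 = 0.1350 m before braking
braking distance = 2.2500²/(2·1.2000) = 2.1094 m
person approaches 1.6000·(0.0600+1.8750) = 3.0960 m
residual clearance needed = 0.2000+0.0600+0.0050 = 0.2650 m
S_min ≈ 0.1350+2.1094+3.0960+0.2650  ⇒  S_min = 44843/8000 m

S_min = 44843/8000 m = 5.6054 m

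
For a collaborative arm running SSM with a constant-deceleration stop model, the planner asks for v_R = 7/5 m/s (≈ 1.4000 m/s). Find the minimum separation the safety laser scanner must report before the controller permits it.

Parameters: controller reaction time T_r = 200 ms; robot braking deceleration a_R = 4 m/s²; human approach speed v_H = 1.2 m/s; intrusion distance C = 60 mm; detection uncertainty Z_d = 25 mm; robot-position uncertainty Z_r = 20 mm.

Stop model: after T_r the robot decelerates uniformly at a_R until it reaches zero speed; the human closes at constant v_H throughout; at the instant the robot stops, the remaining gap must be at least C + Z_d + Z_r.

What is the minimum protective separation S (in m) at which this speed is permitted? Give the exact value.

S_min = 129/100 m = 1.2900 m

braking lasts T_s = (7/5)/4 = 0.3500 s
reaction-phase robot travel = 1.4000·0.2000 = 0.2800 m
robot under decel: 1.4000²/(2·4.0000) = 0.2450 m
human closes 1.2000·0.5500 = 0.6600 m
residual clearance needed = 0.0600+0.0250+0.0200 = 0.1050 m
S_min ≈ 0.2800+0.2450+0.6600+0.1050  ⇒  S_min = 129/100 m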